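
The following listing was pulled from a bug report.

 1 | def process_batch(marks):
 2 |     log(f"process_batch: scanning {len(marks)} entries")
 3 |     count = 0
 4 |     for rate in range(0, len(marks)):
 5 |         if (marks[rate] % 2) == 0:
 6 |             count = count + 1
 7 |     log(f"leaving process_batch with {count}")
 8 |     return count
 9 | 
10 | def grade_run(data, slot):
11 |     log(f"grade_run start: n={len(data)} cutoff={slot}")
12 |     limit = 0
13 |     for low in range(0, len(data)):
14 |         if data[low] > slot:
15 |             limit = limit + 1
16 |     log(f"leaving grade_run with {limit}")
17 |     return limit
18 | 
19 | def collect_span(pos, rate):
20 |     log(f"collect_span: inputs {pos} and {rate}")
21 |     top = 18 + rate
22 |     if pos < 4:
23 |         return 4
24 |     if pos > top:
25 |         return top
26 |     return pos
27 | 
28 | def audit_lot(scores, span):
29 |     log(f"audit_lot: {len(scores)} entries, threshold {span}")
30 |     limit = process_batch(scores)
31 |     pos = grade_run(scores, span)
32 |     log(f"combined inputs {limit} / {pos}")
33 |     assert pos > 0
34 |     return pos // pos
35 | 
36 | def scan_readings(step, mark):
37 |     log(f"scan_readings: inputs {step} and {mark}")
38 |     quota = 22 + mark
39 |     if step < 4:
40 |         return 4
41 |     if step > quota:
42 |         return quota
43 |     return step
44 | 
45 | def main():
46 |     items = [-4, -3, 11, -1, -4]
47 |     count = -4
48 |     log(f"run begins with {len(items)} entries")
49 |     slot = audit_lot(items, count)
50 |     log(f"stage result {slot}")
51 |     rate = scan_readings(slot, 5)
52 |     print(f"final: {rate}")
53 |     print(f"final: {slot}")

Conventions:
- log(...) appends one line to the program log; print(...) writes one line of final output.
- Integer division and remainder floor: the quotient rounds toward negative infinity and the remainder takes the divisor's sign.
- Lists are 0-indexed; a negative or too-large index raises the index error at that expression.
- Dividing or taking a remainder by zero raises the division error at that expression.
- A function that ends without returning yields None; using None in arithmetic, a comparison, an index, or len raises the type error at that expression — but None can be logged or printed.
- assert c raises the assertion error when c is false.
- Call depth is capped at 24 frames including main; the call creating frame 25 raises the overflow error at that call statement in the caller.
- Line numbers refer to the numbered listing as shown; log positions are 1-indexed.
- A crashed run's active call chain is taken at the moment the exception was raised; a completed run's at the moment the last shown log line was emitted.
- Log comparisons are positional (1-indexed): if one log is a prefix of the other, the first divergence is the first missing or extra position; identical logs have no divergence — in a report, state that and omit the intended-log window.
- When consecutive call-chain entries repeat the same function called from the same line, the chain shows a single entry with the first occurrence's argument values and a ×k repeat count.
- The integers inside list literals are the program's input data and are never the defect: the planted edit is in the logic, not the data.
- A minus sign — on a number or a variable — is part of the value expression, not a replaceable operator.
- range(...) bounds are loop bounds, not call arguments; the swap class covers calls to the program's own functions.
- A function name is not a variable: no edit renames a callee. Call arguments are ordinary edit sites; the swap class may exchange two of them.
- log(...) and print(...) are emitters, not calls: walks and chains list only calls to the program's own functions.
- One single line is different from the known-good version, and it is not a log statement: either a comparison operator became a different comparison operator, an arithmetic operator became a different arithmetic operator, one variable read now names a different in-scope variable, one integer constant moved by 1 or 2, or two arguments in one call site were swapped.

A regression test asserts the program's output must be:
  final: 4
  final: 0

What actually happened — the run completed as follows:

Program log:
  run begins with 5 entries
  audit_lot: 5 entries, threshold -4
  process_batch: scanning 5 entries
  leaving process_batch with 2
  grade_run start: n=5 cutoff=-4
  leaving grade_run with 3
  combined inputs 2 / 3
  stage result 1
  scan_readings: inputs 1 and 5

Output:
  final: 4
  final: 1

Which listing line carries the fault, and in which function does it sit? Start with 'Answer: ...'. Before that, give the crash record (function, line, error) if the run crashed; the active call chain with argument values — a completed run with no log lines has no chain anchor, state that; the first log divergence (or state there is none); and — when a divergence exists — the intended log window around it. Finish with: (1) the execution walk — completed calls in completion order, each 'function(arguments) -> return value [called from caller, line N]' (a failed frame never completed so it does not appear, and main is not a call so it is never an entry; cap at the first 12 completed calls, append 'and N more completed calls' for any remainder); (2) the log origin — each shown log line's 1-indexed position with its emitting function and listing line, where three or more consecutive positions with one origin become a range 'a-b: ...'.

Answer: the defect is in audit_lot at line 34.
Core observation: Everything matches until log position 8, which reads 'stage result 1' in place of 'stage result 0'.
Call chain: main -> scan_readings(1, 5) (called at line 51).
First divergence: position 8 — the shown line 'stage result 1' should read 'stage result 0'.
Intended log window:
  6: leaving grade_run with 3
  7: combined inputs 2 / 3
  8: stage result 0
  9: scan_readings: inputs 0 and 5
Execution walk:
  process_batch([-4, -3, 11, -1, -4]) -> 2  [called from audit_lot, line 30]
  grade_run([-4, -3, 11, -1, -4], -4) -> 3  [called from audit_lot, line 31]
  audit_lot([-4, -3, 11, -1, -4], -4) -> 1  [called from main, line 49]
  scan_readings(1, 5) -> 4  [called from main, line 51]
Log origin:
  1: from main, line 48
  2: from audit_lot, line 29
  3: from process_batch, line 2
  4: from process_batch, line 7
  5: from grade_run, line 11
  6: from grade_run, line 16
  7: from audit_lot, line 32
  8: from main, line 50
  9: from scan_readings, line 37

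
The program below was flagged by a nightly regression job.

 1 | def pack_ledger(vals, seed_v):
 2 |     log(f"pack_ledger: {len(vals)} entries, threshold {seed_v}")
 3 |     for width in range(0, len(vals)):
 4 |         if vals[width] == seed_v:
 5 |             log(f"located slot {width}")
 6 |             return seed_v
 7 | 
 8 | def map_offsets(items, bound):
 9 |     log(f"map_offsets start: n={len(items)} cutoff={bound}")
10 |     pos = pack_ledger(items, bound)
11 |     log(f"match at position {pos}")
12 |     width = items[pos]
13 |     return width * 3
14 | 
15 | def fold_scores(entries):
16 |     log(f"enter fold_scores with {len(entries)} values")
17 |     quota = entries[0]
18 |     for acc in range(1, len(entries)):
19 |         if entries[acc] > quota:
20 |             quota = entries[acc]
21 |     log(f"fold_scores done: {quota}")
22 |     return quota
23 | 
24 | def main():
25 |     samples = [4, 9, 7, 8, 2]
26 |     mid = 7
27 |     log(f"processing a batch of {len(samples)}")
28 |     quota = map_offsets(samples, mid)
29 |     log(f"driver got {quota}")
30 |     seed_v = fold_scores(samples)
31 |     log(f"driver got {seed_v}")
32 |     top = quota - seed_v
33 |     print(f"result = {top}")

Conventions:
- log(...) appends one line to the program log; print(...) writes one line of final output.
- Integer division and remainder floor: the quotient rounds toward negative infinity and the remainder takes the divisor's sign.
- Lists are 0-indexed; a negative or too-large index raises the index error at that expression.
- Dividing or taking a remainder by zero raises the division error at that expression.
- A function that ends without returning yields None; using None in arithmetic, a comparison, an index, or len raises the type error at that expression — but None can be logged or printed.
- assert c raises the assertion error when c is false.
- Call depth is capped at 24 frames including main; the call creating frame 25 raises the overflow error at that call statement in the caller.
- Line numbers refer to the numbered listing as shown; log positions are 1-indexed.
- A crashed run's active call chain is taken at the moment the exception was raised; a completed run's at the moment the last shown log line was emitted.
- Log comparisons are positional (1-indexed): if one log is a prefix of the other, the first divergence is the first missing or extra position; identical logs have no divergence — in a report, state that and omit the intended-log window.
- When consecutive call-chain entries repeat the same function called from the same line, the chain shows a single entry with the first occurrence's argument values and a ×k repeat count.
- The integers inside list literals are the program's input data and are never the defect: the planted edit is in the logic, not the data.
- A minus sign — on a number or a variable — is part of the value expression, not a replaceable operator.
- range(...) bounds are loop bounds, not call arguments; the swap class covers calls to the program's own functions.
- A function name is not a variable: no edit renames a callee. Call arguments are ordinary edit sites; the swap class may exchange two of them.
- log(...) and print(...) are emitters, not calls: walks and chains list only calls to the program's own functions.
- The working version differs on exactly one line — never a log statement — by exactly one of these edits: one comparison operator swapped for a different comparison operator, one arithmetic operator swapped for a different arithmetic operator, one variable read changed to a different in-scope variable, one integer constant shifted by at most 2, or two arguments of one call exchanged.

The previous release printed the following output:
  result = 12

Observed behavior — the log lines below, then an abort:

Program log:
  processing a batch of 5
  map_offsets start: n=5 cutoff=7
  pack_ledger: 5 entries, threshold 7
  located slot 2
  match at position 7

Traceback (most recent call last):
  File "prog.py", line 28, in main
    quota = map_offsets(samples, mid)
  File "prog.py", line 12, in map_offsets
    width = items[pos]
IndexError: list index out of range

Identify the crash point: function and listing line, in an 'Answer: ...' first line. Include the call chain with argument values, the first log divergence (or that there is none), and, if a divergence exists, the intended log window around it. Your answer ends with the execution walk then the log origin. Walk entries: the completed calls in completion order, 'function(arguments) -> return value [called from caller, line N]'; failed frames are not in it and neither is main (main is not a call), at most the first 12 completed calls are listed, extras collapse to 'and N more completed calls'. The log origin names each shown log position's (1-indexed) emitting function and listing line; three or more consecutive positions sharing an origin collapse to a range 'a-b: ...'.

Answer: the error was raised in map_offsets, line 12.
The tell: Log line 5 is where behavior first shows: 'match at position 7' appears instead of 'match at position 2'.
Call chain: main -> map_offsets([4, 9, 7, 8, 2], 7) (called at line 28).
First divergence: at position 5 the run shows 'match at position 7' where the working version logs 'match at position 2'.
Intended log window:
  3: pack_ledger: 5 entries, threshold 7
  4: located slot 2
  5: match at position 2
  6: driver got 21
Execution walk:
  pack_ledger([4, 9, 7, 8, 2], 7) -> 7  [called from map_offsets, line 10]
Log origins:
  1 — main, line 27
  2 — map_offsets, line 9
  3 — pack_ledger, line 2
  4 — pack_ledger, line 5
  5 — map_offsets, line 11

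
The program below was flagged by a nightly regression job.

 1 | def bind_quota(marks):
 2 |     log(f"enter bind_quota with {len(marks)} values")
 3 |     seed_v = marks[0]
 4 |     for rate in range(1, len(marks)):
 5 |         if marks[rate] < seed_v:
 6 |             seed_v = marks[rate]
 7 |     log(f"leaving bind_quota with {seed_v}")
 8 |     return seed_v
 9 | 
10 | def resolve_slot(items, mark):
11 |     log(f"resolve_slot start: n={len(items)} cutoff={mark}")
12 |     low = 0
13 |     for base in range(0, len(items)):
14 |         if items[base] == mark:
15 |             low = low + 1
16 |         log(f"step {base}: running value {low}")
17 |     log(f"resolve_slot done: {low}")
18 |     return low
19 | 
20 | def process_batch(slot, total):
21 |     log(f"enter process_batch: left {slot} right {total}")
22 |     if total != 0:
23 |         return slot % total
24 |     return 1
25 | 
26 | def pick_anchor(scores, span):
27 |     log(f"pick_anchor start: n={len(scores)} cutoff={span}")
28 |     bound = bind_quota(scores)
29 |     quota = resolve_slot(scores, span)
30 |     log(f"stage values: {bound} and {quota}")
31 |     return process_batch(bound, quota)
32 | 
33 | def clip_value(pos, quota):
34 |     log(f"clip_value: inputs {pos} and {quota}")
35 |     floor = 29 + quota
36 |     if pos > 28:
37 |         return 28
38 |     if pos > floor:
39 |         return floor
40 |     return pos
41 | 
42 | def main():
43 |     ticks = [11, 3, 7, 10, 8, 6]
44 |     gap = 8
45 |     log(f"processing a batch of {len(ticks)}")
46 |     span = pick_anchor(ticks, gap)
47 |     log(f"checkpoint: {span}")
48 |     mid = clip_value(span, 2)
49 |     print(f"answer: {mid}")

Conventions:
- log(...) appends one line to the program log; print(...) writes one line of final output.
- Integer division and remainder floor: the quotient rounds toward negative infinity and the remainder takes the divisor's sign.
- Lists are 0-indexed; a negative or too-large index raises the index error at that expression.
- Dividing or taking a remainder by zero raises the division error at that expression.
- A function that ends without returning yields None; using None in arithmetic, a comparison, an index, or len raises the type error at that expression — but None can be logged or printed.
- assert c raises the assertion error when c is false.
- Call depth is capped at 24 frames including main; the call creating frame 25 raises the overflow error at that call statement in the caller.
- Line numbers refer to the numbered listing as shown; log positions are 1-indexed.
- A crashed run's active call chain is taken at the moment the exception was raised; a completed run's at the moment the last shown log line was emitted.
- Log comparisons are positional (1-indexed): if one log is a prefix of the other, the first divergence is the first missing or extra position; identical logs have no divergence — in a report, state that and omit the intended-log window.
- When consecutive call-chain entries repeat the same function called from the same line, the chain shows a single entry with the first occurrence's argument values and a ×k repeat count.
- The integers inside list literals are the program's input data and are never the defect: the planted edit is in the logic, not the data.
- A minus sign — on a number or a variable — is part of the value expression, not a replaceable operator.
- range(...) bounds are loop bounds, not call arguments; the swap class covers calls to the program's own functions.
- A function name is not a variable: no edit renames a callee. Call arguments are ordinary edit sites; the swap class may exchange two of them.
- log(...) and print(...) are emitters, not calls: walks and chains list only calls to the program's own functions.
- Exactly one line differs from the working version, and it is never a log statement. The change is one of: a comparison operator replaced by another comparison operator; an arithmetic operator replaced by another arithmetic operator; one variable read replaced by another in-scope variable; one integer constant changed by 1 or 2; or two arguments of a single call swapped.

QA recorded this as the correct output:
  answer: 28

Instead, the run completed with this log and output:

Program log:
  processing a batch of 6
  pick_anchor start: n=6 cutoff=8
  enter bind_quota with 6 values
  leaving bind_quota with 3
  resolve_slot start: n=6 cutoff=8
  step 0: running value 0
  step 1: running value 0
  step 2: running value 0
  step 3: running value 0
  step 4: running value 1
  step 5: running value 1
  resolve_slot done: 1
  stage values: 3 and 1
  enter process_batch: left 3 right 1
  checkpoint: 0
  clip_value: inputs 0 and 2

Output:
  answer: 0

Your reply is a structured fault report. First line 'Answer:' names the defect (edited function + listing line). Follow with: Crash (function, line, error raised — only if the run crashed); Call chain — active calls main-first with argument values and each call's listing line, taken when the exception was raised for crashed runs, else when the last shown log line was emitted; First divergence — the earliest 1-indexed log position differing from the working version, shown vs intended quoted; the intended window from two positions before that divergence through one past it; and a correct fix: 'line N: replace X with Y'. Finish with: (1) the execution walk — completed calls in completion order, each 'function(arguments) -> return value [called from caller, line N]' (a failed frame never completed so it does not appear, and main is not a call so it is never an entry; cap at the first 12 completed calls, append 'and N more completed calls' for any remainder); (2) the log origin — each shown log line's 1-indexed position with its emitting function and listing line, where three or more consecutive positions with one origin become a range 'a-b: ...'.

Answer: the defect is in clip_value at line 36.
Key fact: Every logged value matches the working version; the printed result is what differs.
Call chain: main -> clip_value(0, 2) (called at line 48).
First divergence: there is none — every log position agrees.
Execution walk:
  bind_quota([11, 3, 7, 10, 8, 6]) -> 3  [called from pick_anchor, line 28]
  resolve_slot([11, 3, 7, 10, 8, 6], 8) -> 1  [called from pick_anchor, line 29]
  process_batch(3, 1) -> 0  [called from pick_anchor, line 31]
  pick_anchor([11, 3, 7, 10, 8, 6], 8) -> 0  [called from main, line 46]
  clip_value(0, 2) -> 0  [called from main, line 48]
Log line origins:
  1: emitted by main (line 45)
  2: emitted by pick_anchor (line 27)
  3: emitted by bind_quota (line 2)
  4: emitted by bind_quota (line 7)
  5: emitted by resolve_slot (line 11)
  6-11: emitted by resolve_slot (line 16)
  12: emitted by resolve_slot (line 17)
  13: emitted by pick_anchor (line 30)
  14: emitted by process_batch (line 21)
  15: emitted by main (line 47)
  16: emitted by clip_value (line 34)
A correct fix: line 36: replace `>` with `<`.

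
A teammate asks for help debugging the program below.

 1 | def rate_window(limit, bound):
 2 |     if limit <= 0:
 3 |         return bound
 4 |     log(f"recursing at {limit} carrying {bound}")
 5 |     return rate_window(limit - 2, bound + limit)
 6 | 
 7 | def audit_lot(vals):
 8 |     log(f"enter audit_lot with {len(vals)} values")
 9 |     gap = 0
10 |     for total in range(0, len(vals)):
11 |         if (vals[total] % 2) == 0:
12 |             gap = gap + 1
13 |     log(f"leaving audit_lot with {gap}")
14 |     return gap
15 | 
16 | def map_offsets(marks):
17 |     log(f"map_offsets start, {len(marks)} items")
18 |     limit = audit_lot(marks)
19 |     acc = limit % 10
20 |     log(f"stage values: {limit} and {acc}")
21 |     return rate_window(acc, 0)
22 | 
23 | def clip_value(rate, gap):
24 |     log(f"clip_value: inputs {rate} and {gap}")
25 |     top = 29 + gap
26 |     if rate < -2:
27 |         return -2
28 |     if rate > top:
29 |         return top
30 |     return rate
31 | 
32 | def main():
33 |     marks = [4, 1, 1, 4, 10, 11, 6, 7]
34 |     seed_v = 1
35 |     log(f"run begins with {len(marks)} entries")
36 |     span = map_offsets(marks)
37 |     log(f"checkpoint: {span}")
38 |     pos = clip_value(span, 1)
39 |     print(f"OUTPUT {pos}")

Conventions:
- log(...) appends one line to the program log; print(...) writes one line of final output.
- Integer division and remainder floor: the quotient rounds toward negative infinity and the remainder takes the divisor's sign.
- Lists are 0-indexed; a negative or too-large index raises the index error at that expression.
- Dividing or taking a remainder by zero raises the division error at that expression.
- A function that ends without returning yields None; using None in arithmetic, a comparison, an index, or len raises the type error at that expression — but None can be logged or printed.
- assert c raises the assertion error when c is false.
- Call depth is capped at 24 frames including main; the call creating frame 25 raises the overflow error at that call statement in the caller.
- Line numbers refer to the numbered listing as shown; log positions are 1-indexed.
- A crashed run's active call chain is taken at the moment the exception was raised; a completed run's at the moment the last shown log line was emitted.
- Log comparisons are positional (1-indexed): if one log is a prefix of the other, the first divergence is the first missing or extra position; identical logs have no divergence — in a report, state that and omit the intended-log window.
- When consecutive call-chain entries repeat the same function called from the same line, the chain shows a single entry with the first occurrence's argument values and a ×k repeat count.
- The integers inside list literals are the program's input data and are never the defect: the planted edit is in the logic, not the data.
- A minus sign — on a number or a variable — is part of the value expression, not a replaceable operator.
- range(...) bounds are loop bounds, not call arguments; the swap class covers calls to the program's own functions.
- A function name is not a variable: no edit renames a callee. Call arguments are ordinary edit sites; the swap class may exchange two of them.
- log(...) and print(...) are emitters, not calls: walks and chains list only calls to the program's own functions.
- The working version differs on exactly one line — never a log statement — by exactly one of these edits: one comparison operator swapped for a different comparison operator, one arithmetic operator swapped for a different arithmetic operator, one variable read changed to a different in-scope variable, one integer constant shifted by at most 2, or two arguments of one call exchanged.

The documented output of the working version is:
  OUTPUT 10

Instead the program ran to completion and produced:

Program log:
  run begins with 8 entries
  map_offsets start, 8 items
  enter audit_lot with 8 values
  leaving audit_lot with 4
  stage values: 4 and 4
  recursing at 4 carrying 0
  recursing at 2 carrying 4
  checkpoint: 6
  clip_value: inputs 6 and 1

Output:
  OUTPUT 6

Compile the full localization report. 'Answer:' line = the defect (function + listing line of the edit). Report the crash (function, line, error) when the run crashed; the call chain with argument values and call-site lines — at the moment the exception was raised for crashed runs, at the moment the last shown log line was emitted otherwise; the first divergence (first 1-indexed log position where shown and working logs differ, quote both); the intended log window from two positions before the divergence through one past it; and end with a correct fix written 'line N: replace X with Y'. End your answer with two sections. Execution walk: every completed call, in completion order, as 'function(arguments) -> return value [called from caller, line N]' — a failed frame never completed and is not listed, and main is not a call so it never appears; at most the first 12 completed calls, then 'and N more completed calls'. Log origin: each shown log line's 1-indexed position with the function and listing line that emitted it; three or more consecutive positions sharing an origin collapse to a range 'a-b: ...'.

Answer: the defect is in rate_window at line 5.
Key fact: The log first diverges at position 7: the faulty run prints 'recursing at 2 carrying 4' where the working version prints 'recursing at 3 carrying 4'.
Call chain: main -> clip_value(6, 1) (called at line 38).
First divergence: at position 7 the run shows 'recursing at 2 carrying 4' where the working version logs 'recursing at 3 carrying 4'.
Intended log window:
  5: stage values: 4 and 4
  6: recursing at 4 carrying 0
  7: recursing at 3 carrying 4
  8: recursing at 2 carrying 7
Execution walk:
  audit_lot([4, 1, 1, 4, 10, 11, 6, 7]) -> 4  [called from map_offsets, line 18]
  rate_window(0, 6) -> 6  [called from rate_window, line 5]
  rate_window(2, 4) -> 6  [called from rate_window, line 5]
  rate_window(4, 0) -> 6  [called from map_offsets, line 21]
  map_offsets([4, 1, 1, 4, 10, 11, 6, 7]) -> 6  [called from main, line 36]
  clip_value(6, 1) -> 6  [called from main, line 38]
Log origin:
  1 — main, line 35
  2 — map_offsets, line 17
  3 — audit_lot, line 8
  4 — audit_lot, line 13
  5 — map_offsets, line 20
  6 — rate_window, line 4
  7 — rate_window, line 4
  8 — main, line 37
  9 — clip_value, line 24
A correct fix: line 5: replace `2` with `1`.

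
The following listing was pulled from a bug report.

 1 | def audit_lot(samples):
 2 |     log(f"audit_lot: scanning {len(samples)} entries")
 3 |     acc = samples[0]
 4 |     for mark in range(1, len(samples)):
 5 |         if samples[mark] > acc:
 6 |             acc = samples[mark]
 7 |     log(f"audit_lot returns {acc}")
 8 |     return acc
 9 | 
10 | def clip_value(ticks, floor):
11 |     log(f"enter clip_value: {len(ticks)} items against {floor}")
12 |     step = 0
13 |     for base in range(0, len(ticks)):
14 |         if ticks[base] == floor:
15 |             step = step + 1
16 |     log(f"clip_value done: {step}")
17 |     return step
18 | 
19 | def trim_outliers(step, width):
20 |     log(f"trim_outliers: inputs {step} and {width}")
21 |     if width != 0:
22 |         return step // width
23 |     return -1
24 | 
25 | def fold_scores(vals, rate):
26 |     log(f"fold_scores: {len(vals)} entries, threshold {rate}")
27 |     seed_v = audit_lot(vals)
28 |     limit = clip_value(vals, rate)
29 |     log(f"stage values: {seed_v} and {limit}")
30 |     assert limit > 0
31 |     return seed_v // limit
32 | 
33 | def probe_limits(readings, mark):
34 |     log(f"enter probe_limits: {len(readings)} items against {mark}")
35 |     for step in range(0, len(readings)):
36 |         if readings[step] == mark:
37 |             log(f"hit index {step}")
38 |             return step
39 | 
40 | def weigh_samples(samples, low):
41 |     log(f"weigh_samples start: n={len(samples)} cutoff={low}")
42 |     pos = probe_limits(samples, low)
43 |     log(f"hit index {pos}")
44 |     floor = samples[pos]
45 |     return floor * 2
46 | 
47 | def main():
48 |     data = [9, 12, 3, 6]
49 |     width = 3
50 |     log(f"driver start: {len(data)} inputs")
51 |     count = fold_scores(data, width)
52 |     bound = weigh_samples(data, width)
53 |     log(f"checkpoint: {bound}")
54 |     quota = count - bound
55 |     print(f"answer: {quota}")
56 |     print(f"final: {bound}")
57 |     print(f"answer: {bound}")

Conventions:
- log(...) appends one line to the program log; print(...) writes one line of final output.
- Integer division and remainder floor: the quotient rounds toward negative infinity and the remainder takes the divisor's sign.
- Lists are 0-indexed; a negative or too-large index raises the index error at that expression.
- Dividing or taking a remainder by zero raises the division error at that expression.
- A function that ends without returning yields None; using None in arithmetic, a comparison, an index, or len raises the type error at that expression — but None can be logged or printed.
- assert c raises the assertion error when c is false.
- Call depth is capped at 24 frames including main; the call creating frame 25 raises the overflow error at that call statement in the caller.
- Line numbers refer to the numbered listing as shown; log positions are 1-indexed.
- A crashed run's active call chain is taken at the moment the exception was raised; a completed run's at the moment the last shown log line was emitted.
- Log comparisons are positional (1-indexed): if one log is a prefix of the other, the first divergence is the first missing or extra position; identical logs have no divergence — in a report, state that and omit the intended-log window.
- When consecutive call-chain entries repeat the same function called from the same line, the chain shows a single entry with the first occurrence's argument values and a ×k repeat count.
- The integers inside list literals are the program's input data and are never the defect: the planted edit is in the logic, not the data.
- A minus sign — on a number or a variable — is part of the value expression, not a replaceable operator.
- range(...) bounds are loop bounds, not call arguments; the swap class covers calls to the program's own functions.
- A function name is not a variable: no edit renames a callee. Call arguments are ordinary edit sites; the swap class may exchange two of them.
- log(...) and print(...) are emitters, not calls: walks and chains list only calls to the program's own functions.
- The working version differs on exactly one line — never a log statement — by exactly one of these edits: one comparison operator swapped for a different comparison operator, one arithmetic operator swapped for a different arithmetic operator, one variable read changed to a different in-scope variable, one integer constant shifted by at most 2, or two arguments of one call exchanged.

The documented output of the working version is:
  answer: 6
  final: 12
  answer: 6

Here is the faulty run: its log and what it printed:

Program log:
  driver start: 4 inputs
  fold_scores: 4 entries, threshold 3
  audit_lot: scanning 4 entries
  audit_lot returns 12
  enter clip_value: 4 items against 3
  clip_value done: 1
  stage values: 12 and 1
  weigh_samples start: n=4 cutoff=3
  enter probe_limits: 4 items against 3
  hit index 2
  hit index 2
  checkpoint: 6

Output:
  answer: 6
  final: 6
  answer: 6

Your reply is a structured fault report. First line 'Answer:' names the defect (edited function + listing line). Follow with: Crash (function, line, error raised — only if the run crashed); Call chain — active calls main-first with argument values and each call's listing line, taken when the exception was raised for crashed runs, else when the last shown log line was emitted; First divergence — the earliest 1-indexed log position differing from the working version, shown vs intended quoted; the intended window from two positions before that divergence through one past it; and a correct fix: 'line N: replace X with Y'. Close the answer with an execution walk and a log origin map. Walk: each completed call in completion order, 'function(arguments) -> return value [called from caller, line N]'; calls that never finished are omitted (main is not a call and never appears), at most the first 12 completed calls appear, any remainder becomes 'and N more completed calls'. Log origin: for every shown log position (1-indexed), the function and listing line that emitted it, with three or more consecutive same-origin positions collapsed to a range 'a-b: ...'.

Answer: the defect is in main at line 56.
Key observation: Nothing in the log betrays the bug — only the output does.
Call chain: main.
First divergence: none — the logs agree in full.
Execution walk:
  audit_lot([9, 12, 3, 6]) -> 12  [called from fold_scores, line 27]
  clip_value([9, 12, 3, 6], 3) -> 1  [called from fold_scores, line 28]
  fold_scores([9, 12, 3, 6], 3) -> 12  [called from main, line 51]
  probe_limits([9, 12, 3, 6], 3) -> 2  [called from weigh_samples, line 42]
  weigh_samples([9, 12, 3, 6], 3) -> 6  [called from main, line 52]
Log origin:
  1 — main, line 50
  2 — fold_scores, line 26
  3 — audit_lot, line 2
  4 — audit_lot, line 7
  5 — clip_value, line 11
  6 — clip_value, line 16
  7 — fold_scores, line 29
  8 — weigh_samples, line 41
  9 — probe_limits, line 34
  10 — probe_limits, line 37
  11 — weigh_samples, line 43
  12 — main, line 53
A correct fix: line 56: replace `bound` with `count`.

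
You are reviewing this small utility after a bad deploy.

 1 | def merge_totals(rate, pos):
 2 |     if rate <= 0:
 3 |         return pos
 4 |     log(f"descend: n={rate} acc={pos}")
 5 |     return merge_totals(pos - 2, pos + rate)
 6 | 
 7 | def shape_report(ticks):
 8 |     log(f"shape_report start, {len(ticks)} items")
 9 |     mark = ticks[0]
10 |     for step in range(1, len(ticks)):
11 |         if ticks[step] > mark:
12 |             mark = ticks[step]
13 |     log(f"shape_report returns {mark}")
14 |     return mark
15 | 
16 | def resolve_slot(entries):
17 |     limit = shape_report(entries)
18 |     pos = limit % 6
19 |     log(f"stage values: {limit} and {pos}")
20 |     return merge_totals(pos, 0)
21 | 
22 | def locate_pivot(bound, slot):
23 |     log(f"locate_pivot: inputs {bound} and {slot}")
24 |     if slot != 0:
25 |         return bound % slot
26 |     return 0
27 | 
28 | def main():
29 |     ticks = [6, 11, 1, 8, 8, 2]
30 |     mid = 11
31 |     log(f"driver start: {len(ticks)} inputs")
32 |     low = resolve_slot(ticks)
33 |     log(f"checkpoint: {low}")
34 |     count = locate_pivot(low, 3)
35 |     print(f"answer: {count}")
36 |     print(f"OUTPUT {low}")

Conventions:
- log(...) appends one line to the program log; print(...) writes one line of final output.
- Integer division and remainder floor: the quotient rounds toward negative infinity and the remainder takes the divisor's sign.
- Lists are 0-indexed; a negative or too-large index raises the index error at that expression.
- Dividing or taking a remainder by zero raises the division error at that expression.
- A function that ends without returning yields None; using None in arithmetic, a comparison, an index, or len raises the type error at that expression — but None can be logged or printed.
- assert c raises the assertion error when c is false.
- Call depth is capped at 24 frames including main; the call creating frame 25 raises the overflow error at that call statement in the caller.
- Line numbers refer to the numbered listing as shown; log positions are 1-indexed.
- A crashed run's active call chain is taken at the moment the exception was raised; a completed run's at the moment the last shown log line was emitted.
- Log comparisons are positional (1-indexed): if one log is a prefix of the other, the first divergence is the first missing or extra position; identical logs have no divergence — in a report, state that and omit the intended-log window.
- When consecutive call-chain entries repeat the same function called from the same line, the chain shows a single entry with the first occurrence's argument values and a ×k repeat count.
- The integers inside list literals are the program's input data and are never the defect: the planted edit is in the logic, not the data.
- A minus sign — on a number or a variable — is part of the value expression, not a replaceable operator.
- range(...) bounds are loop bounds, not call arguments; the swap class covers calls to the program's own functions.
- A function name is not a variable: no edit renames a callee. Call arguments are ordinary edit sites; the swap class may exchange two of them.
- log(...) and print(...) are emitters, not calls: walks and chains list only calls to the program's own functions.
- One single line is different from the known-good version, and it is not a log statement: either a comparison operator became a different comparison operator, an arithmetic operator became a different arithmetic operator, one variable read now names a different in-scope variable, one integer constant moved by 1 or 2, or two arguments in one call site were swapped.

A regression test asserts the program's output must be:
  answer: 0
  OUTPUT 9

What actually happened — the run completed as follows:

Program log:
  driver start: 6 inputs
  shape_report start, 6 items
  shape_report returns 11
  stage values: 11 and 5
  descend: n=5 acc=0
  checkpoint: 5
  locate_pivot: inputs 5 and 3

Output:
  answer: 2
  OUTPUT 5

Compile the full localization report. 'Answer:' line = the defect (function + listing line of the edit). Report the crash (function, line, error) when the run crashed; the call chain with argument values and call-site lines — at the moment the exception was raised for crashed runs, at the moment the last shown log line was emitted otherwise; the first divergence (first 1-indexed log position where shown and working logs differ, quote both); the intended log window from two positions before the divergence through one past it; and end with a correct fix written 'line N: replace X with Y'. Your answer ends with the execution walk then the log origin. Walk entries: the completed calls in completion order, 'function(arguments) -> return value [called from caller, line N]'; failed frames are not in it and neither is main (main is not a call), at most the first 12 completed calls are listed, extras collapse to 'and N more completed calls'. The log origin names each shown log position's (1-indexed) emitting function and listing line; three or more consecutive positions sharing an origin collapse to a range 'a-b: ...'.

Answer: the defect is in merge_totals at line 5.
The tell: The log first diverges at position 6: the faulty run prints 'checkpoint: 5' where the working version prints 'descend: n=3 acc=5'.
Call chain: main -> locate_pivot(5, 3) (called at line 34).
First divergence: position 6 — the shown line 'checkpoint: 5' should read 'descend: n=3 acc=5'.
Intended log window:
  4: stage values: 11 and 5
  5: descend: n=5 acc=0
  6: descend: n=3 acc=5
  7: descend: n=1 acc=8
Execution walk:
  shape_report([6, 11, 1, 8, 8, 2]) -> 11  [called from resolve_slot, line 17]
  merge_totals(-2, 5) -> 5  [called from merge_totals, line 5]
  merge_totals(5, 0) -> 5  [called from resolve_slot, line 20]
  resolve_slot([6, 11, 1, 8, 8, 2]) -> 5  [called from main, line 32]
  locate_pivot(5, 3) -> 2  [called from main, line 34]
Origin of each log line:
  1: from main, line 31
  2: from shape_report, line 8
  3: from shape_report, line 13
  4: from resolve_slot, line 19
  5: from merge_totals, line 4
  6: from main, line 33
  7: from locate_pivot, line 23
A correct fix: line 5: replace `pos - 2` with `rate - 2`.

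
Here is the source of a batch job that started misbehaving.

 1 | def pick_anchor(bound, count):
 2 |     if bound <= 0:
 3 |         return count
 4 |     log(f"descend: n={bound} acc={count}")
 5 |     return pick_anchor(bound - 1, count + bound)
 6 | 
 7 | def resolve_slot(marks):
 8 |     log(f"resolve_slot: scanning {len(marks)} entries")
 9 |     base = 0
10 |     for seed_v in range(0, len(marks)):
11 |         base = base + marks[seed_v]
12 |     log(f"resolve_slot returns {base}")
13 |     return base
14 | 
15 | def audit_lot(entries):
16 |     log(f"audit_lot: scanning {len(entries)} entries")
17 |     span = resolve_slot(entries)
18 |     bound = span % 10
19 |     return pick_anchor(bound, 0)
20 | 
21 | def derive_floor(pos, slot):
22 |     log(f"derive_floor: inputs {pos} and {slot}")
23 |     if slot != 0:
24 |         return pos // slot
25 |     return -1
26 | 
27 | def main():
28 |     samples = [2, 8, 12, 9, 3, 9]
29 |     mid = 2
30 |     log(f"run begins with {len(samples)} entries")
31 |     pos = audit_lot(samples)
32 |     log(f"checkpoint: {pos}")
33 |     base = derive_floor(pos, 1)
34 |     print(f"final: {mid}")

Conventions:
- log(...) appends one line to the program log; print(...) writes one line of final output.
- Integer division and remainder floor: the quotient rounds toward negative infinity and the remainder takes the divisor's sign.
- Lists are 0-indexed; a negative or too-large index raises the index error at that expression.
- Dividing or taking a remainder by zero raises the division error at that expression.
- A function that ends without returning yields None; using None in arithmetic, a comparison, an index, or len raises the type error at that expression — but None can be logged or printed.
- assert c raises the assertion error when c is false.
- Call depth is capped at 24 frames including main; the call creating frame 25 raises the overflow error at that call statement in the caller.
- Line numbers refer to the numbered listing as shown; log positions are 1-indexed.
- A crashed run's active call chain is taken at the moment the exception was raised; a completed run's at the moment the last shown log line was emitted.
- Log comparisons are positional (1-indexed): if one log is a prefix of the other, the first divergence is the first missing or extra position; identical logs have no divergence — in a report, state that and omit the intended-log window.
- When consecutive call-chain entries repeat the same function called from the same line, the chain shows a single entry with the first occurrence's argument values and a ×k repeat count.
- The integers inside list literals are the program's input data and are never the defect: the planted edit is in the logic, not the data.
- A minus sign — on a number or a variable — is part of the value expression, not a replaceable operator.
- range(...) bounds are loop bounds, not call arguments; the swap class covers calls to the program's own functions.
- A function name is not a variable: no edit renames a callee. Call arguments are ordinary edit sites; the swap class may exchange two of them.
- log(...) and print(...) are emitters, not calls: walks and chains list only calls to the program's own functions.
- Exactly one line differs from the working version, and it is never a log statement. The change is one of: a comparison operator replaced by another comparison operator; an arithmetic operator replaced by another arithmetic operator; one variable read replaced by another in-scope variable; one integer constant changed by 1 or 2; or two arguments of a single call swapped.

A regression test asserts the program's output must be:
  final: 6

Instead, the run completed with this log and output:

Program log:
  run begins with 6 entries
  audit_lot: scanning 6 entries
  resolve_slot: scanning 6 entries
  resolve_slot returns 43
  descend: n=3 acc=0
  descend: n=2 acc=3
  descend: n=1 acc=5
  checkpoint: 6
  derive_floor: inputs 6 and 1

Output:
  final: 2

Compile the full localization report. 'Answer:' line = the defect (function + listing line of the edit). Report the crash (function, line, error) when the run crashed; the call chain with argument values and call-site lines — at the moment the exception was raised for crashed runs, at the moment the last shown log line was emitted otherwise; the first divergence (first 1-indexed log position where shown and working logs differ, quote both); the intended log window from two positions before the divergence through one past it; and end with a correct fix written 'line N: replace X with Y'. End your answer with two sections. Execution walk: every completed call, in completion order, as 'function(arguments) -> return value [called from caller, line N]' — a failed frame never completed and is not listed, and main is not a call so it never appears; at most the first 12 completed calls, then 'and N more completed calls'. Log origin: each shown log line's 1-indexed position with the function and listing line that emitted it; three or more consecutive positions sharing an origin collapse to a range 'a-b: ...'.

Answer: the defect is in main at line 34.
Key fact: No log line changed; the fault shows up purely in the output.
Call chain: main -> derive_floor(6, 1) (called at line 33).
First divergence: none (the log streams are identical).
Execution walk:
  resolve_slot([2, 8, 12, 9, 3, 9]) -> 43  [called from audit_lot, line 17]
  pick_anchor(0, 6) -> 6  [called from pick_anchor, line 5]
  pick_anchor(1, 5) -> 6  [called from pick_anchor, line 5]
  pick_anchor(2, 3) -> 6  [called from pick_anchor, line 5]
  pick_anchor(3, 0) -> 6  [called from audit_lot, line 19]
  audit_lot([2, 8, 12, 9, 3, 9]) -> 6  [called from main, line 31]
  derive_floor(6, 1) -> 6  [called from main, line 33]
Log origins:
  1: from main, line 30
  2: from audit_lot, line 16
  3: from resolve_slot, line 8
  4: from resolve_slot, line 12
  5-7: from pick_anchor, line 4
  8: from main, line 32
  9: from derive_floor, line 22
A correct fix: line 34: replace `mid` with `base`.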